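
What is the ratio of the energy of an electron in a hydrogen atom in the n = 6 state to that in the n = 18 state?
9.0000

Using E_n = -13.6057 Z² / n² eV with Z = 1:

E_6 = -13.6057 / 6² = -13.6057 / 36 = -0.3779361111 eV
E_18 = -13.6057 / 18² = -13.6057 / 324 = -0.0419929012 eV

The ratio is:
E_6/E_18 = (-0.3779361111) / (-0.0419929012)
E_6/E_18 = (-13.6057/36) / (-13.6057/324)
E_6/E_18 = 324/36
E_6/E_18 = 9.0000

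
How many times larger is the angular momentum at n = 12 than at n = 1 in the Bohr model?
12.0000

In the Bohr model, L_n = nℏ, so the ratio is purely the ratio of quantum numbers:

L_12/L_1 = 12ℏ / 1ℏ = 12/1 = 12.0000

The angular momentum scales linearly with n.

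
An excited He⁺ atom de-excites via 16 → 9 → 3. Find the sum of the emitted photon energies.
5.834389 eV

The energy levels of He⁺ are E_n = -13.6057 × 2² / n² eV.

First transition (16 → 9):
ΔE₁ = |E_9 - E_16|
ΔE₁ = |-0.671886419753 - (-0.212589062500)| = 0.459297357 eV

Second transition (9 → 3):
ΔE₂ = |E_3 - E_9|
ΔE₂ = |-6.046977777778 - (-0.671886419753)| = 5.375091358 eV

Total energy released:
E_total = ΔE₁ + ΔE₂ = 0.459297357 + 5.375091358 = 5.834389 eV

Note: This equals the direct transition 16 → 3: 5.834389 eV ✓
Energy is conserved regardless of the path taken.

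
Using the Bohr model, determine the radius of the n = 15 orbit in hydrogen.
11.9065 nm (or 119.0648 Å)

The Bohr radius formula is:
r_n = n² a₀ / Z

where a₀ = 0.0529177 nm is the Bohr radius.

For H (Z = 1) at n = 15:
r_15 = 15² × 0.0529177 nm / 1
r_15 = 225 × 0.0529177 nm / 1
r_15 = 11.90648 nm / 1
r_15 = 11.9065 nm

The electron orbits at approximately 11.9065 nm from the nucleus.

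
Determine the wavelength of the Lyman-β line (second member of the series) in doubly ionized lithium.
11.3908 nm

The lines of a series are numbered from the longest wavelength (smallest ΔE) outward; the second line is the transition from n = n_f + 2 to n_f.
The Lyman series has all transitions ending at n_f = 1.

For Li²⁺ (Z = 3), the second line (β-line) is the jump from n = 3 to n = 1:
E_3 = -13.6057 × 3² / 3² = -13.605700 eV
E_1 = -13.6057 × 3² / 1² = -122.451300 eV
ΔE = E_3 - E_1 = 108.845600 eV

λ = hc/E = 1239.84 eV·nm / 108.845600 eV
λ = 11.3908 nm

This is the β-line of the Lyman series in Li²⁺.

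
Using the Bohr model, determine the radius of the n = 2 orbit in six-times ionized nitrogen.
0.03024 nm (or 0.30239 Å)

The Bohr radius formula is:
r_n = n² a₀ / Z

where a₀ = 0.05291772 nm is the Bohr radius.

For N⁶⁺ (Z = 7) at n = 2:
r_2 = 2² × 0.05291772 nm / 7
r_2 = 4 × 0.05291772 nm / 7
r_2 = 0.211671 nm / 7
r_2 = 0.03024 nm

The electron orbits at approximately 0.03024 nm from the nucleus.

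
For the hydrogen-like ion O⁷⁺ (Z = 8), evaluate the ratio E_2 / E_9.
20.25

Using E_n = -13.6057 Z² / n² eV with Z = 8:

E_2 = -13.6057 × 8² / 2² = -870.7648 / 4 = -217.69120000 eV
E_9 = -13.6057 × 8² / 9² = -870.7648 / 81 = -10.75018272 eV

The ratio is:
E_2/E_9 = (-217.69120000) / (-10.75018272)
E_2/E_9 = (-870.7648/4) / (-870.7648/81)
E_2/E_9 = 81/4
E_2/E_9 = 20.25
(Note: the Z² factors cancel in the ratio.)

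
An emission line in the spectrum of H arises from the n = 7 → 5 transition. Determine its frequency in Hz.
6.445e+13 Hz

First, find the transition energy:
E_7 = -13.6057 / 7² = -0.27766735 eV
E_5 = -13.6057 / 5² = -0.54422800 eV
|ΔE| = |E_5 - E_7| = 0.26656065 eV

Convert to Joules: E = 0.26656065 eV × (1.602177 × 10⁻¹⁹ J/eV) = 4.27077e-20 J

Using E = hf:
f = E/h = 4.27077e-20 J / (6.62607 × 10⁻³⁴ J·s)
f = 6.445e+13 Hz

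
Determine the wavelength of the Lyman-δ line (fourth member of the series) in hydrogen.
94.92 nm

The lines of a series are numbered from the longest wavelength (smallest ΔE) outward; the fourth line is the transition from n = n_f + 4 to n_f.
The Lyman series has all transitions ending at n_f = 1.

For H, the fourth line (δ-line) is the jump from n = 5 to n = 1:
E_5 = -13.6057 / 5² = -0.5442 eV
E_1 = -13.6057 / 1² = -13.6057 eV
ΔE = E_5 - E_1 = 13.0615 eV

λ = hc/E = 1239.84 eV·nm / 13.0615 eV
λ = 94.92 nm

This is the δ-line of the Lyman series in H.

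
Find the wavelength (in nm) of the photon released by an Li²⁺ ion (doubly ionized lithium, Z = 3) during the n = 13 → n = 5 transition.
297.075 nm

First, find the transition energy using E_n = -13.6057 Z² / n² eV:
E_13 = -13.6057 × 3² / 13² = -0.7245639 eV
E_5 = -13.6057 × 3² / 5² = -4.8980520 eV

Photon energy: |ΔE| = |E_5 - E_13| = 4.1734881 eV

Convert to wavelength using E = hc/λ with hc = 1239.84 eV·nm:
λ = hc/E = 1239.84 eV·nm / 4.1734881 eV
λ = 297.075 nm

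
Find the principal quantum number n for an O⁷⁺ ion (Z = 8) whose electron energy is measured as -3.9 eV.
n = 15

The exact energy levels follow E_n = -13.6057 Z² / n² eV with Z = 8.

The measured value (-3.9 eV) is reported to only 2 significant figures, so we must test candidate n values and see which one matches to that precision.

Candidate energies:
  n = 13:  E = -13.6057 × 8² / 13² = -5.15245 eV
  n = 14:  E = -13.6057 × 8² / 14² = -4.44268 eV
  n = 15:  E = -13.6057 × 8² / 15² = -3.87007 eV  ← matches
  n = 16:  E = -13.6057 × 8² / 16² = -3.40143 eV
  n = 17:  E = -13.6057 × 8² / 17² = -3.01303 eV

Checking against the measurement of -3.9 eV (2 sig figs), only n = 15 agrees:
E_15 = -3.87007 eV, which rounds to -3.9 eV ✓

Therefore n = 15.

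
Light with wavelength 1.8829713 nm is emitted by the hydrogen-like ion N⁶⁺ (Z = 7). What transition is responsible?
n = 9 → n = 1

First, find the photon energy from the wavelength (hc = 1239.84 eV·nm):
E = hc/λ = 1239.84 eV·nm / 1.8829713 nm = 658.44870 eV

The energy levels of N⁶⁺ satisfy E_n = -13.6057 × 7² / n² eV, so an emission n_i → n_f releases
ΔE = 13.6057 × 7² × (1/n_f² − 1/n_i²) eV.

Setting ΔE equal to the photon energy:
1/n_f² − 1/n_i² = 658.44870 / (13.6057 × 7²) = 0.98765433

Since 1/n_i² must be positive, we need 1/n_f² > 0.98765433, i.e. n_f ≤ 1. For each allowed n_f, solve n_i = (1/n_f² − 0.98765433)^(−1/2) and check whether it is a whole number:
  n_f = 1: 1/n_i² = 1.00000000 − 0.98765433 = 0.01234567 → n_i = 9.000  → integer, n_i = 9 ✓

Only n_f = 1 gives an integer upper level, n_i = 9.

The transition is from n = 9 to n = 1 (emission).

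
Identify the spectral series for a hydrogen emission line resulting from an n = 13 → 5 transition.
Pfund series

The spectral series in hydrogen are named based on the final (lower) energy level:
- Lyman series: n_final = 1 (ultraviolet)
- Balmer series: n_final = 2 (visible/near-UV)
- Paschen series: n_final = 3 (infrared)
- Brackett series: n_final = 4 (infrared)
- Pfund series: n_final = 5 (far infrared)

Since this transition ends at n = 5, it belongs to the Pfund series.

For reference, this 13 → 5 line has photon energy
ΔE = 13.6057 eV × (1/5² - 1/13²) = 0.46372089941 eV,
corresponding to wavelength λ = hc/ΔE = 1239.84 eV·nm / 0.46372089941 eV = 2673.67721 nm in the far infrared region.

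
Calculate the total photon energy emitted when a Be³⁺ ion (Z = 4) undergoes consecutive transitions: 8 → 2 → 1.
214.2898 eV

The energy levels of Be³⁺ are E_n = -13.6057 × 4² / n² eV.

First transition (8 → 2):
ΔE₁ = |E_2 - E_8|
ΔE₁ = |-54.4228000000 - (-3.4014250000)| = 51.0213750 eV

Second transition (2 → 1):
ΔE₂ = |E_1 - E_2|
ΔE₂ = |-217.6912000000 - (-54.4228000000)| = 163.2684000 eV

Total energy released:
E_total = ΔE₁ + ΔE₂ = 51.0213750 + 163.2684000 = 214.2898 eV

Note: This equals the direct transition 8 → 1: 214.2898 eV ✓
Energy is conserved regardless of the path taken.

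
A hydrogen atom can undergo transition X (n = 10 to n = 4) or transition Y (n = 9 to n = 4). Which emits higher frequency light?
10 → 4

Calculate the energy for each transition:

Transition 10 → 4:
ΔE₁ = |E_4 - E_10| = |-13.6057/4² - (-13.6057/10²)|
ΔE₁ = |-0.85035625 - (-0.13605700)| = 0.71430 eV

Transition 9 → 4:
ΔE₂ = |E_4 - E_9| = |-13.6057/4² - (-13.6057/9²)|
ΔE₂ = |-0.85035625 - (-0.16797160)| = 0.68238 eV

Since 0.71430 eV > 0.68238 eV, the transition 10 → 4 emits the more energetic photon.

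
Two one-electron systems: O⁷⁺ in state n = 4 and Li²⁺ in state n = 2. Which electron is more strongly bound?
O⁷⁺ at n = 4 (E = -54.423 eV)

Using E_n = -13.6057 Z² / n² eV:

O⁷⁺ (Z = 8) at n = 4:
E = -13.6057 × 8² / 4² = -13.6057 × 64 / 16 = -54.422800 eV

Li²⁺ (Z = 3) at n = 2:
E = -13.6057 × 3² / 2² = -13.6057 × 9 / 4 = -30.612825 eV

Since -54.422800 eV < -30.612825 eV,
O⁷⁺ at n = 4 is more tightly bound (requires more energy to ionize).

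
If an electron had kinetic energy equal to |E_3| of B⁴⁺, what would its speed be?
3.64615e+06 m/s (or 1.216% of c)

The binding energy at n = 3 for B⁴⁺ is:
E_3 = -13.6057 × 5²/3² = -37.7936111 eV
|E_3| = 37.7936111 eV

Convert to Joules:
KE = 37.7936111 eV × (1.602177 × 10⁻¹⁹ J/eV) = 6.0552054e-18 J

Using KE = ½mv²:
v = √(2·KE/m_e)
v = √(2 × 6.0552054e-18 J / 9.10938 × 10⁻³¹ kg)
v = 3.64615e+06 m/s

This is approximately 1.216% the speed of light.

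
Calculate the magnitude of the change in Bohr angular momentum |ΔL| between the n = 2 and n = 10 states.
8.44e-34 J·s (or 8ℏ)

In the Bohr model, L_n = nℏ where ℏ = 1.0546e-34 J·s.

L_10 = 10ℏ = 1.0546e-33 J·s
L_2 = 2ℏ = 2.1092e-34 J·s

ΔL = L_10 - L_2 = (10 - 2)ℏ = 8ℏ
ΔL = 8 × 1.0546e-34 J·s = 8.44e-34 J·s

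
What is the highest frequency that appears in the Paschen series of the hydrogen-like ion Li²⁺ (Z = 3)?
3.29e+15 Hz

The series limit corresponds to the transition from n = ∞ to n = 3.
This is the highest energy (shortest wavelength) transition in the Paschen series.

E_∞ = 0 eV
E_3 = -13.6057 × 3² / 3² = -13.60570 eV

Energy at series limit:
ΔE = E_∞ - E_3 = 0 - (-13.60570) = 13.60570 eV
E = 13.60570 eV × (1.602177 × 10⁻¹⁹ J/eV) = 2.1799e-18 J
f = E/h = 2.1799e-18 J / (6.62607 × 10⁻³⁴ J·s) = 3.29e+15 Hz

This energy equals the ionization energy from the n = 3 state of Li²⁺.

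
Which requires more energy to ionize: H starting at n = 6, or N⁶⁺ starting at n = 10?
N⁶⁺ at n = 10 (E = -6.6668 eV)

Using E_n = -13.6057 Z² / n² eV:

H (Z = 1) at n = 6:
E = -13.6057 × 1² / 6² = -13.6057 × 1 / 36 = -0.3779361 eV

N⁶⁺ (Z = 7) at n = 10:
E = -13.6057 × 7² / 10² = -13.6057 × 49 / 100 = -6.6667930 eV

Since -6.6667930 eV < -0.3779361 eV,
N⁶⁺ at n = 10 is more tightly bound (requires more energy to ionize).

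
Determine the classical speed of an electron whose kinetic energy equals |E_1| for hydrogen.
2.1877e+06 m/s (or 0.73% of c)

The binding energy at n = 1 for hydrogen is:
E_1 = -13.6057/1² = -13.605700 eV
|E_1| = 13.605700 eV

Convert to Joules:
KE = 13.605700 eV × (1.602177 × 10⁻¹⁹ J/eV) = 2.179874e-18 J

Using KE = ½mv²:
v = √(2·KE/m_e)
v = √(2 × 2.179874e-18 J / 9.10938 × 10⁻³¹ kg)
v = 2.1877e+06 m/s

This is approximately 0.73% the speed of light.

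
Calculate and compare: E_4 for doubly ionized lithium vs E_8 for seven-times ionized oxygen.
O⁷⁺ at n = 8 (E = -13.61 eV)

Using E_n = -13.6057 Z² / n² eV:

Li²⁺ (Z = 3) at n = 4:
E = -13.6057 × 3² / 4² = -13.6057 × 9 / 16 = -7.65321 eV

O⁷⁺ (Z = 8) at n = 8:
E = -13.6057 × 8² / 8² = -13.6057 × 64 / 64 = -13.60570 eV

Since -13.60570 eV < -7.65321 eV,
O⁷⁺ at n = 8 is more tightly bound (requires more energy to ionize).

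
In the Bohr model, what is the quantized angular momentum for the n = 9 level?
9.491e-34 J·s (or 9ℏ)

In the Bohr model, angular momentum is quantized:
L = nℏ

where ℏ = h/(2π) = 1.05457e-34 J·s

For n = 9:
L = 9 × 1.05457e-34 J·s
L = 9.491e-34 J·s

This can also be written as L = 9ℏ.
The angular momentum is an integer multiple of the reduced Planck constant.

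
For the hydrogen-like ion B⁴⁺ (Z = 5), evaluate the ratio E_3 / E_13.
18.7778

Using E_n = -13.6057 Z² / n² eV with Z = 5:

E_3 = -13.6057 × 5² / 3² = -340.1425 / 9 = -37.7936111111 eV
E_13 = -13.6057 × 5² / 13² = -340.1425 / 169 = -2.0126775148 eV

The ratio is:
E_3/E_13 = (-37.7936111111) / (-2.0126775148)
E_3/E_13 = (-340.1425/9) / (-340.1425/169)
E_3/E_13 = 169/9
E_3/E_13 = 18.7778
(Note: the Z² factors cancel in the ratio.)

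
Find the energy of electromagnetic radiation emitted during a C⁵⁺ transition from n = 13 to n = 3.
51.52454 eV

The energy levels are E_n = -13.6057 Z² eV / n².

Energy at n = 13: E_13 = -13.6057 × 6² / 13² = -2.89825562 eV
Energy at n = 3: E_3 = -13.6057 × 6² / 3² = -54.42280000 eV

For emission (electron falling to lower state), the photon energy is:
E_photon = E_13 - E_3 = |-2.89825562 - (-54.42280000)|
E_photon = 51.52454 eV

This energy is carried away by the emitted photon.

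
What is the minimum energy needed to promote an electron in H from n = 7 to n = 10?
0.141610 eV

The energy levels of a hydrogen-like atom are E_n = -13.6057 eV / n².

Energy at n = 7: E_7 = -13.6057 / 7² = -0.277667347 eV
Energy at n = 10: E_10 = -13.6057 / 10² = -0.136057000 eV

The excitation energy is the difference:
ΔE = E_10 - E_7
ΔE = -0.136057000 - (-0.277667347)
ΔE = 0.141610 eV

Since this is positive, energy must be absorbed (photon absorption).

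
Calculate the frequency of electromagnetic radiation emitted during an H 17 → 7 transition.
5.58e+13 Hz

First, find the transition energy:
E_17 = -13.6057 / 17² = -0.0470785 eV
E_7 = -13.6057 / 7² = -0.2776673 eV
|ΔE| = |E_7 - E_17| = 0.2305888 eV

Convert to Joules: E = 0.2305888 eV × (1.602177 × 10⁻¹⁹ J/eV) = 3.6944e-20 J

Using E = hf:
f = E/h = 3.6944e-20 J / (6.62607 × 10⁻³⁴ J·s)
f = 5.58e+13 Hz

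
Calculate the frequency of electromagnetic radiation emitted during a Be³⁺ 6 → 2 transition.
1.1697e+16 Hz

First, find the transition energy:
E_6 = -13.6057 × 4² / 6² = -6.04697778 eV
E_2 = -13.6057 × 4² / 2² = -54.42280000 eV
|ΔE| = |E_2 - E_6| = 48.37582222 eV

Convert to Joules: E = 48.37582222 eV × (1.602177 × 10⁻¹⁹ J/eV) = 7.750663e-18 J

Using E = hf:
f = E/h = 7.750663e-18 J / (6.62607 × 10⁻³⁴ J·s)
f = 1.1697e+16 Hz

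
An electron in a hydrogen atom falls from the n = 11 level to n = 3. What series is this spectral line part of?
Paschen series

The spectral series in hydrogen are named based on the final (lower) energy level:
- Lyman series: n_final = 1 (ultraviolet)
- Balmer series: n_final = 2 (visible/near-UV)
- Paschen series: n_final = 3 (infrared)
- Brackett series: n_final = 4 (infrared)
- Pfund series: n_final = 5 (far infrared)

Since this transition ends at n = 3, it belongs to the Paschen series.

For reference, this 11 → 3 line has photon energy
ΔE = 13.6057 eV × (1/3² - 1/11²) = 1.39930064 eV,
corresponding to wavelength λ = hc/ΔE = 1239.84 eV·nm / 1.39930064 eV = 886.0426 nm in the infrared region.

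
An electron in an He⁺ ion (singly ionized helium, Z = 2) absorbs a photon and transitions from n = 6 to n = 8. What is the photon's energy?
0.661 eV

The energy levels of a hydrogen-like atom are E_n = -13.6057 Z² eV / n².

Energy at n = 6: E_6 = -13.6057 × 2² / 6² = -1.511744 eV
Energy at n = 8: E_8 = -13.6057 × 2² / 8² = -0.850356 eV

The excitation energy is the difference:
ΔE = E_8 - E_6
ΔE = -0.850356 - (-1.511744)
ΔE = 0.661 eV

Since this is positive, energy must be absorbed (photon absorption).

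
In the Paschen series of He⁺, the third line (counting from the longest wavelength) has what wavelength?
273.380 nm

The lines of a series are numbered from the longest wavelength (smallest ΔE) outward; the third line is the transition from n = n_f + 3 to n_f.
The Paschen series has all transitions ending at n_f = 3.

For He⁺ (Z = 2), the third line (γ-line) is the jump from n = 6 to n = 3:
E_6 = -13.6057 × 2² / 6² = -1.5117444 eV
E_3 = -13.6057 × 2² / 3² = -6.0469778 eV
ΔE = E_6 - E_3 = 4.5352334 eV

λ = hc/E = 1239.84 eV·nm / 4.5352334 eV
λ = 273.380 nm

This is the γ-line of the Paschen series in He⁺.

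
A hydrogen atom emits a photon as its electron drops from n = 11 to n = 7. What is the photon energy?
0.16522 eV

The energy levels are E_n = -13.6057 eV / n².

Energy at n = 11: E_11 = -13.6057 / 11² = -0.11244380 eV
Energy at n = 7: E_7 = -13.6057 / 7² = -0.27766735 eV

For emission (electron falling to lower state), the photon energy is:
E_photon = E_11 - E_7 = |-0.11244380 - (-0.27766735)|
E_photon = 0.16522 eV

This energy is carried away by the emitted photon.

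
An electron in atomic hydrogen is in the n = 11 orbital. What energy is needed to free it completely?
0.1124 eV

The ionization energy is the energy needed to remove the electron completely (n → ∞).

For hydrogen, E_n = -13.6057 eV / n².

At n = 11: E_11 = -13.6057 / 11² = -0.1124438 eV
At n = ∞: E_∞ = 0 eV

Ionization energy = E_∞ - E_11 = 0 - (-0.1124438) = 0.1124438 eV
Ionization energy ≈ 0.1124 eV

This is also called the binding energy of the electron in state n = 11.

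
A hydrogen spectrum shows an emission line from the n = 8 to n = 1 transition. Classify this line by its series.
Lyman series

The spectral series in hydrogen are named based on the final (lower) energy level:
- Lyman series: n_final = 1 (ultraviolet)
- Balmer series: n_final = 2 (visible/near-UV)
- Paschen series: n_final = 3 (infrared)
- Brackett series: n_final = 4 (infrared)
- Pfund series: n_final = 5 (far infrared)

Since this transition ends at n = 1, it belongs to the Lyman series.

For reference, this 8 → 1 line has photon energy
ΔE = 13.6057 eV × (1/1² - 1/8²) = 13.3931 eV,
corresponding to wavelength λ = hc/ΔE = 1239.84 eV·nm / 13.3931 eV = 92.57 nm in the ultraviolet region.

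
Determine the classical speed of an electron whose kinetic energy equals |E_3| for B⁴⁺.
3.6462e+06 m/s (or 1.21623% of c)

The binding energy at n = 3 for B⁴⁺ is:
E_3 = -13.6057 × 5²/3² = -37.7936111 eV
|E_3| = 37.7936111 eV

Convert to Joules:
KE = 37.7936111 eV × (1.602177 × 10⁻¹⁹ J/eV) = 6.055205e-18 J

Using KE = ½mv²:
v = √(2·KE/m_e)
v = √(2 × 6.055205e-18 J / 9.10938 × 10⁻³¹ kg)
v = 3.6462e+06 m/s

This is approximately 1.21623% the speed of light.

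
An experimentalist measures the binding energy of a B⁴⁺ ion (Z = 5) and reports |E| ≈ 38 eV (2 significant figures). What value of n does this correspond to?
n = 3

The exact energy levels follow E_n = -13.6057 Z² / n² eV with Z = 5.

The measured value (-38 eV) is reported to only 2 significant figures, so we must test candidate n values and see which one matches to that precision.

Candidate energies:
  n = 1:  E = -13.6057 × 5² / 1² = -340.14250 eV
  n = 2:  E = -13.6057 × 5² / 2² = -85.03563 eV
  n = 3:  E = -13.6057 × 5² / 3² = -37.79361 eV  ← matches
  n = 4:  E = -13.6057 × 5² / 4² = -21.25891 eV
  n = 5:  E = -13.6057 × 5² / 5² = -13.60570 eV

Checking against the measurement of -38 eV (2 sig figs), only n = 3 agrees:
E_3 = -37.79361 eV, which rounds to -38 eV ✓

Therefore n = 3.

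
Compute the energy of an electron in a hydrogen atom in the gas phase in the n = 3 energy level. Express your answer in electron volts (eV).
-1.51174 eV

The energy levels of a hydrogen-like atom are given by:
E_n = -13.6057 eV / n²

For n = 3:
E_3 = -13.6057 eV / 3²
E_3 = -13.6057 eV / 9
E_3 = -1.51174 eV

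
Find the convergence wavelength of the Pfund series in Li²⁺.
253.129203 nm

The series limit corresponds to the transition from n = ∞ to n = 5.
This is the highest energy (shortest wavelength) transition in the Pfund series.

E_∞ = 0 eV
E_5 = -13.6057 × 3² / 5² = -4.8980520000 eV

Energy at series limit:
ΔE = E_∞ - E_5 = 0 - (-4.8980520000) = 4.8980520000 eV
λ = hc/E = 1239.84 eV·nm / 4.8980520000 eV = 253.129203 nm

This energy equals the ionization energy from the n = 5 state of Li²⁺.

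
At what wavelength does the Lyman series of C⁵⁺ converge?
2.53129 nm

The series limit corresponds to the transition from n = ∞ to n = 1.
This is the highest energy (shortest wavelength) transition in the Lyman series.

E_∞ = 0 eV
E_1 = -13.6057 × 6² / 1² = -489.8052000 eV

Energy at series limit:
ΔE = E_∞ - E_1 = 0 - (-489.8052000) = 489.8052000 eV
λ = hc/E = 1239.84 eV·nm / 489.8052000 eV = 2.53129 nm

This energy equals the ionization energy from the n = 1 state of C⁵⁺.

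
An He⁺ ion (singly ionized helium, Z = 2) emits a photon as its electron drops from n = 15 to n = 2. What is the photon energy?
13.36382 eV

The energy levels are E_n = -13.6057 Z² eV / n².

Energy at n = 15: E_15 = -13.6057 × 2² / 15² = -0.24187911 eV
Energy at n = 2: E_2 = -13.6057 × 2² / 2² = -13.60570000 eV

For emission (electron falling to lower state), the photon energy is:
E_photon = E_15 - E_2 = |-0.24187911 - (-13.60570000)|
E_photon = 13.36382 eV

This energy is carried away by the emitted photon.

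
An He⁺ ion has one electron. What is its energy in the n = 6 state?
-1.51174 eV

For hydrogen-like ions, the energy levels scale with Z²:
E_n = -13.6057 Z² / n² eV

For He⁺ (Z = 2) at n = 6:
E_6 = -13.6057 × 2² / 6²
E_6 = -13.6057 × 4 / 36
E_6 = -54.4228 / 36
E_6 = -1.51174 eV

The energy is 4 times more negative than hydrogen at the same n due to the stronger nuclear charge.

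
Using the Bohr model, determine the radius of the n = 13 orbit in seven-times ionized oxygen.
1.11789 nm (or 11.17887 Å)

The Bohr radius formula is:
r_n = n² a₀ / Z

where a₀ = 0.05291772 nm is the Bohr radius.

For O⁷⁺ (Z = 8) at n = 13:
r_13 = 13² × 0.05291772 nm / 8
r_13 = 169 × 0.05291772 nm / 8
r_13 = 8.943095 nm / 8
r_13 = 1.11789 nm

The electron orbits at approximately 1.11789 nm from the nucleus.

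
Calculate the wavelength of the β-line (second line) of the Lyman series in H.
102.517 nm

The lines of a series are numbered from the longest wavelength (smallest ΔE) outward; the second line is the transition from n = n_f + 2 to n_f.
The Lyman series has all transitions ending at n_f = 1.

For H, the second line (β-line) is the jump from n = 3 to n = 1:
E_3 = -13.6057 / 3² = -1.511744 eV
E_1 = -13.6057 / 1² = -13.605700 eV
ΔE = E_3 - E_1 = 12.093956 eV

λ = hc/E = 1239.84 eV·nm / 12.093956 eV
λ = 102.517 nm

This is the β-line of the Lyman series in H.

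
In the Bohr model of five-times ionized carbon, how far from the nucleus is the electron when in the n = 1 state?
0.0088 nm (or 0.0882 Å)

The Bohr radius formula is:
r_n = n² a₀ / Z

where a₀ = 0.0529177 nm is the Bohr radius.

For C⁵⁺ (Z = 6) at n = 1:
r_1 = 1² × 0.0529177 nm / 6
r_1 = 1 × 0.0529177 nm / 6
r_1 = 0.05292 nm / 6
r_1 = 0.0088 nm

The electron orbits at approximately 0.0088 nm from the nucleus.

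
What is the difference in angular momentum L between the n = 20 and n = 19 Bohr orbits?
1.0546e-34 J·s (or 1ℏ)

In the Bohr model, L_n = nℏ where ℏ = 1.054572e-34 J·s.

L_20 = 20ℏ = 2.109144e-33 J·s
L_19 = 19ℏ = 2.003687e-33 J·s

ΔL = L_20 - L_19 = (20 - 19)ℏ = 1ℏ
ΔL = 1 × 1.054572e-34 J·s = 1.0546e-34 J·s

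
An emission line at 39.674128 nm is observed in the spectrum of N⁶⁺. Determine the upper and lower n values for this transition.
n = 8 → n = 4

First, find the photon energy from the wavelength (hc = 1239.84 eV·nm):
E = hc/λ = 1239.84 eV·nm / 39.674128 nm = 31.250592 eV

The energy levels of N⁶⁺ satisfy E_n = -13.6057 × 7² / n² eV, so an emission n_i → n_f releases
ΔE = 13.6057 × 7² × (1/n_f² − 1/n_i²) eV.

Setting ΔE equal to the photon energy:
1/n_f² − 1/n_i² = 31.250592 / (13.6057 × 7²) = 0.046875000

Since 1/n_i² must be positive, we need 1/n_f² > 0.046875000, i.e. n_f ≤ 4. For each allowed n_f, solve n_i = (1/n_f² − 0.046875000)^(−1/2) and check whether it is a whole number:
  n_f = 1: 1/n_i² = 1.000000000 − 0.046875000 = 0.953125000 → n_i = 1.024  (not an integer) ✗
  n_f = 2: 1/n_i² = 0.250000000 − 0.046875000 = 0.203125000 → n_i = 2.219  (not an integer) ✗
  n_f = 3: 1/n_i² = 0.111111111 − 0.046875000 = 0.064236111 → n_i = 3.946  (not an integer) ✗
  n_f = 4: 1/n_i² = 0.062500000 − 0.046875000 = 0.015625000 → n_i = 8.000  → integer, n_i = 8 ✓

Only n_f = 4 gives an integer upper level, n_i = 8.

The transition is from n = 8 to n = 4 (emission).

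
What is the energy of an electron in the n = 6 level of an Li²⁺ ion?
-3.40 eV

For hydrogen-like ions, the energy levels scale with Z²:
E_n = -13.6057 Z² / n² eV

For Li²⁺ (Z = 3) at n = 6:
E_6 = -13.6057 × 3² / 6²
E_6 = -13.6057 × 9 / 36
E_6 = -122.4513 / 36
E_6 = -3.40 eV

The energy is 9 times more negative than hydrogen at the same n due to the stronger nuclear charge.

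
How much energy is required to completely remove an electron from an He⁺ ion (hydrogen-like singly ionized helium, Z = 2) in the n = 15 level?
0.242 eV

The ionization energy is the energy needed to remove the electron completely (n → ∞).

For a hydrogen-like ion with Z = 2, E_n = -13.6057 Z² / n² eV.

At n = 15: E_15 = -13.6057 × 2² / 15² = -0.241879 eV
At n = ∞: E_∞ = 0 eV

Ionization energy = E_∞ - E_15 = 0 - (-0.241879) = 0.241879 eV
Ionization energy ≈ 0.242 eV

This is also called the binding energy of the electron in state n = 15.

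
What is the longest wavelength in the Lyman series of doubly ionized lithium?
13.5002 nm

The longest wavelength corresponds to the smallest energy transition in the series.
The Lyman series has all transitions ending at n_f = 1.

For Li²⁺ (Z = 3), the first line (α-line) is the jump from n = 2 to n = 1:
E_2 = -13.6057 × 3² / 2² = -30.612825 eV
E_1 = -13.6057 × 3² / 1² = -122.451300 eV
ΔE = E_2 - E_1 = 91.838475 eV

λ = hc/E = 1239.84 eV·nm / 91.838475 eV
λ = 13.5002 nm

This is the α-line of the Lyman series in Li²⁺.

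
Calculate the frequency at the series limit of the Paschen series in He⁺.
1.4622e+15 Hz

The series limit corresponds to the transition from n = ∞ to n = 3.
This is the highest energy (shortest wavelength) transition in the Paschen series.

E_∞ = 0 eV
E_3 = -13.6057 × 2² / 3² = -6.04697778 eV

Energy at series limit:
ΔE = E_∞ - E_3 = 0 - (-6.04697778) = 6.04697778 eV
E = 6.04697778 eV × (1.602177 × 10⁻¹⁹ J/eV) = 9.688329e-19 J
f = E/h = 9.688329e-19 J / (6.62607 × 10⁻³⁴ J·s) = 1.4622e+15 Hz

This energy equals the ionization energy from the n = 3 state of He⁺.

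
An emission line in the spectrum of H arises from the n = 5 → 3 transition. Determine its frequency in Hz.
2.339e+14 Hz

First, find the transition energy:
E_5 = -13.6057 / 5² = -0.54422800 eV
E_3 = -13.6057 / 3² = -1.51174444 eV
|ΔE| = |E_3 - E_5| = 0.96751644 eV

Convert to Joules: E = 0.96751644 eV × (1.602177 × 10⁻¹⁹ J/eV) = 1.55013e-19 J

Using E = hf:
f = E/h = 1.55013e-19 J / (6.62607 × 10⁻³⁴ J·s)
f = 2.339e+14 Hz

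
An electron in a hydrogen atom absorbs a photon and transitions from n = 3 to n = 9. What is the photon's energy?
1.344 eV

The energy levels of a hydrogen-like atom are E_n = -13.6057 eV / n².

Energy at n = 3: E_3 = -13.6057 / 3² = -1.511744 eV
Energy at n = 9: E_9 = -13.6057 / 9² = -0.167972 eV

The excitation energy is the difference:
ΔE = E_9 - E_3
ΔE = -0.167972 - (-1.511744)
ΔE = 1.344 eV

Since this is positive, energy must be absorbed (photon absorption).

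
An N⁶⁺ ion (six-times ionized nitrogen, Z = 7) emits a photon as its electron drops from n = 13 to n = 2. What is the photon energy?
162.72 eV

The energy levels are E_n = -13.6057 Z² eV / n².

Energy at n = 13: E_13 = -13.6057 × 7² / 13² = -3.94485 eV
Energy at n = 2: E_2 = -13.6057 × 7² / 2² = -166.66983 eV

For emission (electron falling to lower state), the photon energy is:
E_photon = E_13 - E_2 = |-3.94485 - (-166.66983)|
E_photon = 162.72 eV

This energy is carried away by the emitted photon.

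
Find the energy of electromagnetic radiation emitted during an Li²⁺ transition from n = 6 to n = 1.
119.05 eV

The energy levels are E_n = -13.6057 Z² eV / n².

Energy at n = 6: E_6 = -13.6057 × 3² / 6² = -3.40143 eV
Energy at n = 1: E_1 = -13.6057 × 3² / 1² = -122.45130 eV

For emission (electron falling to lower state), the photon energy is:
E_photon = E_6 - E_1 = |-3.40143 - (-122.45130)|
E_photon = 119.05 eV

This energy is carried away by the emitted photon.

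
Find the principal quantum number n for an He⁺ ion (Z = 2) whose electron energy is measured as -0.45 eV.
n = 11

The exact energy levels follow E_n = -13.6057 Z² / n² eV with Z = 2.

The measured value (-0.45 eV) is reported to only 2 significant figures, so we must test candidate n values and see which one matches to that precision.

Candidate energies:
  n = 9:  E = -13.6057 × 2² / 9² = -0.67189 eV
  n = 10:  E = -13.6057 × 2² / 10² = -0.54423 eV
  n = 11:  E = -13.6057 × 2² / 11² = -0.44978 eV  ← matches
  n = 12:  E = -13.6057 × 2² / 12² = -0.37794 eV
  n = 13:  E = -13.6057 × 2² / 13² = -0.32203 eV

Checking against the measurement of -0.45 eV (2 sig figs), only n = 11 agrees:
E_11 = -0.44978 eV, which rounds to -0.45 eV ✓

Therefore n = 11.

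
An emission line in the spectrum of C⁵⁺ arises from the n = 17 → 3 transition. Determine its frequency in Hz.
1.27496e+16 Hz

First, find the transition energy:
E_17 = -13.6057 × 6² / 17² = -1.69482768 eV
E_3 = -13.6057 × 6² / 3² = -54.42280000 eV
|ΔE| = |E_3 - E_17| = 52.72797232 eV

Convert to Joules: E = 52.72797232 eV × (1.602177 × 10⁻¹⁹ J/eV) = 8.4479545e-18 J

Using E = hf:
f = E/h = 8.4479545e-18 J / (6.62607 × 10⁻³⁴ J·s)
f = 1.27496e+16 Hz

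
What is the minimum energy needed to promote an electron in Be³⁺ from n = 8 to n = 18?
2.730 eV

The energy levels of a hydrogen-like atom are E_n = -13.6057 Z² eV / n².

Energy at n = 8: E_8 = -13.6057 × 4² / 8² = -3.401425 eV
Energy at n = 18: E_18 = -13.6057 × 4² / 18² = -0.671886 eV

The excitation energy is the difference:
ΔE = E_18 - E_8
ΔE = -0.671886 - (-3.401425)
ΔE = 2.730 eV

Since this is positive, energy must be absorbed (photon absorption).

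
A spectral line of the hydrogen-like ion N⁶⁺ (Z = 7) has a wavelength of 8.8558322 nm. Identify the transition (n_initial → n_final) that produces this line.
n = 5 → n = 2

First, find the photon energy from the wavelength (hc = 1239.84 eV·nm):
E = hc/λ = 1239.84 eV·nm / 8.8558322 nm = 140.00265 eV

The energy levels of N⁶⁺ satisfy E_n = -13.6057 × 7² / n² eV, so an emission n_i → n_f releases
ΔE = 13.6057 × 7² × (1/n_f² − 1/n_i²) eV.

Setting ΔE equal to the photon energy:
1/n_f² − 1/n_i² = 140.00265 / (13.6057 × 7²) = 0.21000000

Since 1/n_i² must be positive, we need 1/n_f² > 0.21000000, i.e. n_f ≤ 2. For each allowed n_f, solve n_i = (1/n_f² − 0.21000000)^(−1/2) and check whether it is a whole number:
  n_f = 1: 1/n_i² = 1.00000000 − 0.21000000 = 0.79000000 → n_i = 1.125  (not an integer) ✗
  n_f = 2: 1/n_i² = 0.25000000 − 0.21000000 = 0.04000000 → n_i = 5.000  → integer, n_i = 5 ✓

Only n_f = 2 gives an integer upper level, n_i = 5.

The transition is from n = 5 to n = 2 (emission).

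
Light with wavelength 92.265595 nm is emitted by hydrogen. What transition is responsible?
n = 9 → n = 1

First, find the photon energy from the wavelength (hc = 1239.84 eV·nm):
E = hc/λ = 1239.84 eV·nm / 92.265595 nm = 13.437728 eV

The energy levels of hydrogen satisfy E_n = -13.6057 / n² eV, so an emission n_i → n_f releases
ΔE = 13.6057 × (1/n_f² − 1/n_i²) eV.

Setting ΔE equal to the photon energy:
1/n_f² − 1/n_i² = 13.437728 / 13.6057 = 0.98765429

Since 1/n_i² must be positive, we need 1/n_f² > 0.98765429, i.e. n_f ≤ 1. For each allowed n_f, solve n_i = (1/n_f² − 0.98765429)^(−1/2) and check whether it is a whole number:
  n_f = 1: 1/n_i² = 1.00000000 − 0.98765429 = 0.01234571 → n_i = 9.000  → integer, n_i = 9 ✓

Only n_f = 1 gives an integer upper level, n_i = 9.

The transition is from n = 9 to n = 1 (emission).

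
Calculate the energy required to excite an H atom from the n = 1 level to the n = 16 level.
13.553 eV

The energy levels of a hydrogen-like atom are E_n = -13.6057 eV / n².

Energy at n = 1: E_1 = -13.6057 / 1² = -13.605700 eV
Energy at n = 16: E_16 = -13.6057 / 16² = -0.053147 eV

The excitation energy is the difference:
ΔE = E_16 - E_1
ΔE = -0.053147 - (-13.605700)
ΔE = 13.553 eV

Since this is positive, energy must be absorbed (photon absorption).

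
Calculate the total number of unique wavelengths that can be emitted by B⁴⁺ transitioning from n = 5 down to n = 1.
10

The electron can occupy levels n = 1, 2, ..., 5 during de-excitation — that is m = 5 - 1 + 1 = 5 distinct levels.

The number of distinct spectral lines equals the number of ways to choose 2 of these m levels (each pair gives one possible emission transition):

Number of lines = m(m-1)/2 = 5×4/2 = 10

These correspond to all possible transitions between the 5 levels:
5 → 4, 5 → 3, 5 → 2, 5 → 1, 4 → 3, 4 → 2, 4 → 1, 3 → 2...

Each transition produces a photon with a unique energy (and thus wavelength). This count does not depend on Z.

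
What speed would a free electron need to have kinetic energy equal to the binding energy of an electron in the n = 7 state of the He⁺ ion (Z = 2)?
6.251e+05 m/s (or 0.2085% of c)

The binding energy at n = 7 for He⁺ is:
E_7 = -13.6057 × 2²/7² = -1.110669 eV
|E_7| = 1.110669 eV

Convert to Joules:
KE = 1.110669 eV × (1.602177 × 10⁻¹⁹ J/eV) = 1.77949e-19 J

Using KE = ½mv²:
v = √(2·KE/m_e)
v = √(2 × 1.77949e-19 J / 9.10938 × 10⁻³¹ kg)
v = 6.251e+05 m/s

This is approximately 0.2085% the speed of light.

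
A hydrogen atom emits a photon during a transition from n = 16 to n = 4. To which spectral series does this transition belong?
Brackett series

The spectral series in hydrogen are named based on the final (lower) energy level:
- Lyman series: n_final = 1 (ultraviolet)
- Balmer series: n_final = 2 (visible/near-UV)
- Paschen series: n_final = 3 (infrared)
- Brackett series: n_final = 4 (infrared)
- Pfund series: n_final = 5 (far infrared)

Since this transition ends at n = 4, it belongs to the Brackett series.

For reference, this 16 → 4 line has photon energy
ΔE = 13.6057 eV × (1/4² - 1/16²) = 0.79720898438 eV,
corresponding to wavelength λ = hc/ΔE = 1239.84 eV·nm / 0.79720898438 eV = 1555.22582 nm in the infrared region.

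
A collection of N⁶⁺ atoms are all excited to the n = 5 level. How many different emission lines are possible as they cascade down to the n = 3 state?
3

The electron can occupy levels n = 3, 4, ..., 5 during de-excitation — that is m = 5 - 3 + 1 = 3 distinct levels.

The number of distinct spectral lines equals the number of ways to choose 2 of these m levels (each pair gives one possible emission transition):

Number of lines = m(m-1)/2 = 3×2/2 = 3

These correspond to all possible transitions between the 3 levels:
5 → 4, 5 → 3, 4 → 3

Each transition produces a photon with a unique energy (and thus wavelength). This count does not depend on Z.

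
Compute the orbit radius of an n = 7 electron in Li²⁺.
0.864323 nm (or 8.643228 Å)

The Bohr radius formula is:
r_n = n² a₀ / Z

where a₀ = 0.052917721 nm is the Bohr radius.

For Li²⁺ (Z = 3) at n = 7:
r_7 = 7² × 0.052917721 nm / 3
r_7 = 49 × 0.052917721 nm / 3
r_7 = 2.5929683 nm / 3
r_7 = 0.864323 nm

The electron orbits at approximately 0.864323 nm from the nucleus.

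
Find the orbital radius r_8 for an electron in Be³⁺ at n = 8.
0.84668 nm (or 8.46684 Å)

The Bohr radius formula is:
r_n = n² a₀ / Z

where a₀ = 0.05291772 nm is the Bohr radius.

For Be³⁺ (Z = 4) at n = 8:
r_8 = 8² × 0.05291772 nm / 4
r_8 = 64 × 0.05291772 nm / 4
r_8 = 3.386734 nm / 4
r_8 = 0.84668 nm

The electron orbits at approximately 0.84668 nm from the nucleus.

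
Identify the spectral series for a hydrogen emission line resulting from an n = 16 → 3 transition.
Paschen series

The spectral series in hydrogen are named based on the final (lower) energy level:
- Lyman series: n_final = 1 (ultraviolet)
- Balmer series: n_final = 2 (visible/near-UV)
- Paschen series: n_final = 3 (infrared)
- Brackett series: n_final = 4 (infrared)
- Pfund series: n_final = 5 (far infrared)

Since this transition ends at n = 3, it belongs to the Paschen series.

For reference, this 16 → 3 line has photon energy
ΔE = 13.6057 eV × (1/3² - 1/16²) = 1.458597 eV,
corresponding to wavelength λ = hc/ΔE = 1239.84 eV·nm / 1.458597 eV = 850.02 nm in the infrared region.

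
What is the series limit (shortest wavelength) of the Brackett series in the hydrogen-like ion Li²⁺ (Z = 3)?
162.00269 nm

The series limit corresponds to the transition from n = ∞ to n = 4.
This is the highest energy (shortest wavelength) transition in the Brackett series.

E_∞ = 0 eV
E_4 = -13.6057 × 3² / 4² = -7.653206250 eV

Energy at series limit:
ΔE = E_∞ - E_4 = 0 - (-7.653206250) = 7.653206250 eV
λ = hc/E = 1239.84 eV·nm / 7.653206250 eV = 162.00269 nm

This energy equals the ionization energy from the n = 4 state of Li²⁺.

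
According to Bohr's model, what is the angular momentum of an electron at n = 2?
2.11e-34 J·s (or 2ℏ)

In the Bohr model, angular momentum is quantized:
L = nℏ

where ℏ = h/(2π) = 1.0546e-34 J·s

For n = 2:
L = 2 × 1.0546e-34 J·s
L = 2.11e-34 J·s

This can also be written as L = 2ℏ.
The angular momentum is an integer multiple of the reduced Planck constant.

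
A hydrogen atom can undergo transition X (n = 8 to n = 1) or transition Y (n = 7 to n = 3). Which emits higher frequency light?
8 → 1

Calculate the energy for each transition:

Transition 8 → 1:
ΔE₁ = |E_1 - E_8| = |-13.6057/1² - (-13.6057/8²)|
ΔE₁ = |-13.605700000000 - (-0.212589062500)| = 13.393110938 eV

Transition 7 → 3:
ΔE₂ = |E_3 - E_7| = |-13.6057/3² - (-13.6057/7²)|
ΔE₂ = |-1.511744444444 - (-0.277667346939)| = 1.234077098 eV

Since 13.393110938 eV > 1.234077098 eV, the transition 8 → 1 emits the more energetic photon.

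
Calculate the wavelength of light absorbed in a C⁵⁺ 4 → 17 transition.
42.8743 nm

First, find the transition energy using E_n = -13.6057 Z² / n² eV:
E_4 = -13.6057 × 6² / 4² = -30.612825 eV
E_17 = -13.6057 × 6² / 17² = -1.694828 eV

Photon energy: |ΔE| = |E_17 - E_4| = 28.917997 eV

Convert to wavelength using E = hc/λ with hc = 1239.84 eV·nm:
λ = hc/E = 1239.84 eV·nm / 28.917997 eV
λ = 42.8743 nm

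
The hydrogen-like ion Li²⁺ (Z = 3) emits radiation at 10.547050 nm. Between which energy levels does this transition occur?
n = 5 → n = 1

First, find the photon energy from the wavelength (hc = 1239.84 eV·nm):
E = hc/λ = 1239.84 eV·nm / 10.547050 nm = 117.55325 eV

The energy levels of Li²⁺ satisfy E_n = -13.6057 × 3² / n² eV, so an emission n_i → n_f releases
ΔE = 13.6057 × 3² × (1/n_f² − 1/n_i²) eV.

Setting ΔE equal to the photon energy:
1/n_f² − 1/n_i² = 117.55325 / (13.6057 × 3²) = 0.96000002

Since 1/n_i² must be positive, we need 1/n_f² > 0.96000002, i.e. n_f ≤ 1. For each allowed n_f, solve n_i = (1/n_f² − 0.96000002)^(−1/2) and check whether it is a whole number:
  n_f = 1: 1/n_i² = 1.00000000 − 0.96000002 = 0.03999998 → n_i = 5.000  → integer, n_i = 5 ✓

Only n_f = 1 gives an integer upper level, n_i = 5.

The transition is from n = 5 to n = 1 (emission).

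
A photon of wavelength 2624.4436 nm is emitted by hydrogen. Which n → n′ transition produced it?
n = 6 → n = 4

First, find the photon energy from the wavelength (hc = 1239.84 eV·nm):
E = hc/λ = 1239.84 eV·nm / 2624.4436 nm = 0.47242014 eV

The energy levels of hydrogen satisfy E_n = -13.6057 / n² eV, so an emission n_i → n_f releases
ΔE = 13.6057 × (1/n_f² − 1/n_i²) eV.

Setting ΔE equal to the photon energy:
1/n_f² − 1/n_i² = 0.47242014 / 13.6057 = 0.034722222

Since 1/n_i² must be positive, we need 1/n_f² > 0.034722222, i.e. n_f ≤ 5. For each allowed n_f, solve n_i = (1/n_f² − 0.034722222)^(−1/2) and check whether it is a whole number:
  n_f = 1: 1/n_i² = 1.000000000 − 0.034722222 = 0.965277778 → n_i = 1.018  (not an integer) ✗
  n_f = 2: 1/n_i² = 0.250000000 − 0.034722222 = 0.215277778 → n_i = 2.155  (not an integer) ✗
  n_f = 3: 1/n_i² = 0.111111111 − 0.034722222 = 0.076388889 → n_i = 3.618  (not an integer) ✗
  n_f = 4: 1/n_i² = 0.062500000 − 0.034722222 = 0.027777778 → n_i = 6.000  → integer, n_i = 6 ✓
  n_f = 5: 1/n_i² = 0.040000000 − 0.034722222 = 0.005277778 → n_i = 13.765  (not an integer) ✗

Only n_f = 4 gives an integer upper level, n_i = 6.

The transition is from n = 6 to n = 4 (emission).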